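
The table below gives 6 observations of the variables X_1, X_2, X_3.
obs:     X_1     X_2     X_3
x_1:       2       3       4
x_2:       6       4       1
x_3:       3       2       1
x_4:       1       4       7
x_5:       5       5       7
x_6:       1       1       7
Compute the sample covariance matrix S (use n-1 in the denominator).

Step 1 — column means:
  mean(X_1) = (2 + 6 + 3 + 1 + 5 + 1) / 6 = 18/6 = 3
  mean(X_2) = (3 + 4 + 2 + 4 + 5 + 1) / 6 = 19/6 = 3.1667
  mean(X_3) = (4 + 1 + 1 + 7 + 7 + 7) / 6 = 27/6 = 4.5

Step 2 — sample covariance S[i,j] = (1/(n-1)) · Σ_k (x_{k,i} - mean_i) · (x_{k,j} - mean_j), with n-1 = 5.
  S[X_1,X_1] = ((-1)·(-1) + (3)·(3) + (0)·(0) + (-2)·(-2) + (2)·(2) + (-2)·(-2)) / 5 = 22/5 = 4.4
  S[X_1,X_2] = ((-1)·(-0.1667) + (3)·(0.8333) + (0)·(-1.1667) + (-2)·(0.8333) + (2)·(1.8333) + (-2)·(-2.1667)) / 5 = 9/5 = 1.8
  S[X_1,X_3] = ((-1)·(-0.5) + (3)·(-3.5) + (0)·(-3.5) + (-2)·(2.5) + (2)·(2.5) + (-2)·(2.5)) / 5 = -15/5 = -3
  S[X_2,X_2] = ((-0.1667)·(-0.1667) + (0.8333)·(0.8333) + (-1.1667)·(-1.1667) + (0.8333)·(0.8333) + (1.8333)·(1.8333) + (-2.1667)·(-2.1667)) / 5 = 10.8333/5 = 2.1667
  S[X_2,X_3] = ((-0.1667)·(-0.5) + (0.8333)·(-3.5) + (-1.1667)·(-3.5) + (0.8333)·(2.5) + (1.8333)·(2.5) + (-2.1667)·(2.5)) / 5 = 2.5/5 = 0.5
  S[X_3,X_3] = ((-0.5)·(-0.5) + (-3.5)·(-3.5) + (-3.5)·(-3.5) + (2.5)·(2.5) + (2.5)·(2.5) + (2.5)·(2.5)) / 5 = 43.5/5 = 8.7

S is symmetric (S[j,i] = S[i,j]). Assembling:

S = [[4.4, 1.8, -3],
 [1.8, 2.1667, 0.5],
 [-3, 0.5, 8.7]]


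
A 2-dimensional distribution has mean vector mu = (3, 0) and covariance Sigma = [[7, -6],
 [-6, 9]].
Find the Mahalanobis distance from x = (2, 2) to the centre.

Step 1 — centre the observation: (x - mu) = (-1, 2).

Step 2 — invert Sigma. det(Sigma) = 7·9 - (-6)² = 27.
  Sigma^{-1} = (1/det) · [[d, -b], [-b, a]] = [[0.3333, 0.2222],
 [0.2222, 0.2593]].

Step 3 — form the quadratic (x - mu)^T · Sigma^{-1} · (x - mu):
  Sigma^{-1} · (x - mu) = (0.1111, 0.2963).
  (x - mu)^T · [Sigma^{-1} · (x - mu)] = (-1)·(0.1111) + (2)·(0.2963) = 0.4815.

Step 4 — take square root: d = √(0.4815) ≈ 0.6939.

d(x, mu) = √(0.4815) ≈ 0.6939


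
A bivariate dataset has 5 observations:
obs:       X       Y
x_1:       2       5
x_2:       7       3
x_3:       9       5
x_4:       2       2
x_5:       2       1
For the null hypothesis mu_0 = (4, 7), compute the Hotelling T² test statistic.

Step 1 — sample mean vector:
  mean(X) = (2 + 7 + 9 + 2 + 2) / 5 = 22/5 = 4.4
  mean(Y) = (5 + 3 + 5 + 2 + 1) / 5 = 16/5 = 3.2
  x̄ = (4.4, 3.2),  deviation x̄ - mu_0 = (4.4, 3.2) - (4, 7) = (0.4, -3.8).

Step 2 — sample covariance matrix, S[i,j] = (1/(n-1)) · Σ_k (x_{k,i} - mean_i) · (x_{k,j} - mean_j), divisor n-1 = 4:
  S[X,X] = ((-2.4)·(-2.4) + (2.6)·(2.6) + (4.6)·(4.6) + (-2.4)·(-2.4) + (-2.4)·(-2.4)) / 4 = 45.2/4 = 11.3
  S[X,Y] = ((-2.4)·(1.8) + (2.6)·(-0.2) + (4.6)·(1.8) + (-2.4)·(-1.2) + (-2.4)·(-2.2)) / 4 = 11.6/4 = 2.9
  S[Y,Y] = ((1.8)·(1.8) + (-0.2)·(-0.2) + (1.8)·(1.8) + (-1.2)·(-1.2) + (-2.2)·(-2.2)) / 4 = 12.8/4 = 3.2
  S = [[11.3, 2.9],
 [2.9, 3.2]].

Step 3 — invert S. det(S) = 11.3·3.2 - (2.9)² = 27.75.
  S^{-1} = (1/det) · [[d, -b], [-b, a]] = [[0.1153, -0.1045],
 [-0.1045, 0.4072]].

Step 4 — quadratic form (x̄ - mu_0)^T · S^{-1} · (x̄ - mu_0):
  S^{-1} · (x̄ - mu_0) = (0.4432, -1.5892),
  (x̄ - mu_0)^T · [...] = (0.4)·(0.4432) + (-3.8)·(-1.5892) = 6.2162.

Step 5 — scale by n: T² = 5 · 6.2162 = 31.0811.

T² ≈ 31.0811


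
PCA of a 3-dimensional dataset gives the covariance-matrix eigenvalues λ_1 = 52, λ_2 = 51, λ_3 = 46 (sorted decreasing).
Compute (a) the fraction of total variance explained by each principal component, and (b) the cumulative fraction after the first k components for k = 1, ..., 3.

Step 1 — total variance = trace(Sigma) = Σ λ_i = 52 + 51 + 46 = 149.

Step 2 — fraction explained by component i = λ_i / Σ λ:
  PC1: 52/149 = 0.349
  PC2: 51/149 = 0.3423
  PC3: 46/149 = 0.3087

Step 3 — cumulative fraction after k components = (λ_1 + ... + λ_k) / Σ λ:
  k = 1: 52/149 = 0.349
  k = 2: (52 + 51)/149 = 103/149 = 0.6913
  k = 3: (52 + 51 + 46)/149 = 149/149 = 1

Summary (fraction, with percent):

explained: PC1 0.349 (34.9%), PC2 0.3423 (34.23%), PC3 0.3087 (30.87%);  cumulative: 0.349, 0.6913, 1


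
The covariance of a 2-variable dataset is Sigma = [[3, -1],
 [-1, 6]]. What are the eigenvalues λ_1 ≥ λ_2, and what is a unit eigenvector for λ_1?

Step 1 — characteristic polynomial of 2×2 Sigma:
  det(Sigma - λI) = λ² - trace · λ + det = 0.
  trace = 3 + 6 = 9, det = 3·6 - (-1)² = 17.
Step 2 — discriminant:
  Δ = trace² - 4·det = 81 - 68 = 13.
Step 3 — eigenvalues:
  λ = (trace ± √Δ)/2 = (9 ± 3.6056)/2,
  λ_1 = 6.3028,  λ_2 = 2.6972.

Step 4 — unit eigenvector for λ_1: solve (Sigma - λ_1 I)v = 0. First row:
  (3 - 6.3028)·v_x + (-1)·v_y = 0, i.e. (-3.3028)·v_x + (-1)·v_y = 0,
  so v ∝ (b, λ_1 - a) = (-1, 3.3028); multiply by -1 so the first entry is positive: u = (1, -3.3028).
  ||u|| = √((1)² + (-3.3028)²) = √(11.9083) ≈ 3.4508,
  v_1 = u/||u|| ≈ (0.2898, -0.9571) (||v_1|| = 1).

λ_1 = 6.3028,  λ_2 = 2.6972;  v_1 ≈ (0.2898, -0.9571)


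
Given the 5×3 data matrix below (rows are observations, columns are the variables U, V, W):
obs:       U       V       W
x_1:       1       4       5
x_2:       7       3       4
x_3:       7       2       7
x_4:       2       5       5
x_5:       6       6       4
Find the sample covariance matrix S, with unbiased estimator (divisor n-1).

Step 1 — column means:
  mean(U) = (1 + 7 + 7 + 2 + 6) / 5 = 23/5 = 4.6
  mean(V) = (4 + 3 + 2 + 5 + 6) / 5 = 20/5 = 4
  mean(W) = (5 + 4 + 7 + 5 + 4) / 5 = 25/5 = 5

Step 2 — sample covariance S[i,j] = (1/(n-1)) · Σ_k (x_{k,i} - mean_i) · (x_{k,j} - mean_j), with n-1 = 4.
  S[U,U] = ((-3.6)·(-3.6) + (2.4)·(2.4) + (2.4)·(2.4) + (-2.6)·(-2.6) + (1.4)·(1.4)) / 4 = 33.2/4 = 8.3
  S[U,V] = ((-3.6)·(0) + (2.4)·(-1) + (2.4)·(-2) + (-2.6)·(1) + (1.4)·(2)) / 4 = -7/4 = -1.75
  S[U,W] = ((-3.6)·(0) + (2.4)·(-1) + (2.4)·(2) + (-2.6)·(0) + (1.4)·(-1)) / 4 = 1/4 = 0.25
  S[V,V] = ((0)·(0) + (-1)·(-1) + (-2)·(-2) + (1)·(1) + (2)·(2)) / 4 = 10/4 = 2.5
  S[V,W] = ((0)·(0) + (-1)·(-1) + (-2)·(2) + (1)·(0) + (2)·(-1)) / 4 = -5/4 = -1.25
  S[W,W] = ((0)·(0) + (-1)·(-1) + (2)·(2) + (0)·(0) + (-1)·(-1)) / 4 = 6/4 = 1.5

S is symmetric (S[j,i] = S[i,j]). Assembling:

S = [[8.3, -1.75, 0.25],
 [-1.75, 2.5, -1.25],
 [0.25, -1.25, 1.5]]


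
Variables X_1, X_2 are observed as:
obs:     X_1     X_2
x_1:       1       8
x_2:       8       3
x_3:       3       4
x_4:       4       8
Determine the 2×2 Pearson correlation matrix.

Step 1 — column means:
  mean(X_1) = (1 + 8 + 3 + 4) / 4 = 16/4 = 4
  mean(X_2) = (8 + 3 + 4 + 8) / 4 = 23/4 = 5.75

Step 2 — sample variances and covariances s[i,j] = (1/(n-1)) · Σ_k (x_{k,i} - mean_i) · (x_{k,j} - mean_j), with n-1 = 3:
  s[X_1,X_1] = ((-3)·(-3) + (4)·(4) + (-1)·(-1) + (0)·(0)) / 3 = 26/3 = 8.6667
  s[X_1,X_2] = ((-3)·(2.25) + (4)·(-2.75) + (-1)·(-1.75) + (0)·(2.25)) / 3 = -16/3 = -5.3333
  s[X_2,X_2] = ((2.25)·(2.25) + (-2.75)·(-2.75) + (-1.75)·(-1.75) + (2.25)·(2.25)) / 3 = 20.75/3 = 6.9167
  Sample standard deviations s_i = √(s[i,i]):
  s(X_1) = √(8.6667) = 2.9439
  s(X_2) = √(6.9167) = 2.63

Step 3 — r_{ij} = s_{ij} / (s_i · s_j):
  r[X_1,X_1] = 1 (diagonal).
  r[X_1,X_2] = -5.3333 / (2.9439 · 2.63) = -5.3333 / 7.7424 = -0.6888
  r[X_2,X_2] = 1 (diagonal).

R is symmetric with unit diagonal. Assembling:

R = [[1, -0.6888],
 [-0.6888, 1]]


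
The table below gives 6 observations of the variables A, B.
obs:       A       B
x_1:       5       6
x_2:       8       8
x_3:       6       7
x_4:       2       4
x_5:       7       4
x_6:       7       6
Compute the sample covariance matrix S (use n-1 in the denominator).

Step 1 — column means:
  mean(A) = (5 + 8 + 6 + 2 + 7 + 7) / 6 = 35/6 = 5.8333
  mean(B) = (6 + 8 + 7 + 4 + 4 + 6) / 6 = 35/6 = 5.8333

Step 2 — sample covariance S[i,j] = (1/(n-1)) · Σ_k (x_{k,i} - mean_i) · (x_{k,j} - mean_j), with n-1 = 5.
  S[A,A] = ((-0.8333)·(-0.8333) + (2.1667)·(2.1667) + (0.1667)·(0.1667) + (-3.8333)·(-3.8333) + (1.1667)·(1.1667) + (1.1667)·(1.1667)) / 5 = 22.8333/5 = 4.5667
  S[A,B] = ((-0.8333)·(0.1667) + (2.1667)·(2.1667) + (0.1667)·(1.1667) + (-3.8333)·(-1.8333) + (1.1667)·(-1.8333) + (1.1667)·(0.1667)) / 5 = 9.8333/5 = 1.9667
  S[B,B] = ((0.1667)·(0.1667) + (2.1667)·(2.1667) + (1.1667)·(1.1667) + (-1.8333)·(-1.8333) + (-1.8333)·(-1.8333) + (0.1667)·(0.1667)) / 5 = 12.8333/5 = 2.5667

S is symmetric (S[j,i] = S[i,j]). Assembling:

S = [[4.5667, 1.9667],
 [1.9667, 2.5667]]


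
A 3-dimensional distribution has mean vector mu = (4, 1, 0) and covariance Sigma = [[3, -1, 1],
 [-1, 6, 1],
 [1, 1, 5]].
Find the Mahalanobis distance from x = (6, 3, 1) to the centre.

Step 1 — centre the observation: (x - mu) = (2, 2, 1).

Step 2 — invert Sigma (cofactor / det for 3×3, or solve directly):
  Sigma^{-1} = [[0.3919, 0.0811, -0.0946],
 [0.0811, 0.1892, -0.0541],
 [-0.0946, -0.0541, 0.2297]].

Step 3 — form the quadratic (x - mu)^T · Sigma^{-1} · (x - mu):
  Sigma^{-1} · (x - mu) = (0.8514, 0.4865, -0.0676).
  (x - mu)^T · [Sigma^{-1} · (x - mu)] = (2)·(0.8514) + (2)·(0.4865) + (1)·(-0.0676) = 2.6081.

Step 4 — take square root: d = √(2.6081) ≈ 1.615.

d(x, mu) = √(2.6081) ≈ 1.615


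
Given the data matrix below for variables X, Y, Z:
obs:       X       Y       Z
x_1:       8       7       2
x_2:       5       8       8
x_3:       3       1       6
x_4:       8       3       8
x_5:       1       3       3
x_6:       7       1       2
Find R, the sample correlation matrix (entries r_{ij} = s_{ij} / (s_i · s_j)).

Step 1 — column means:
  mean(X) = (8 + 5 + 3 + 8 + 1 + 7) / 6 = 32/6 = 5.3333
  mean(Y) = (7 + 8 + 1 + 3 + 3 + 1) / 6 = 23/6 = 3.8333
  mean(Z) = (2 + 8 + 6 + 8 + 3 + 2) / 6 = 29/6 = 4.8333

Step 2 — sample variances and covariances s[i,j] = (1/(n-1)) · Σ_k (x_{k,i} - mean_i) · (x_{k,j} - mean_j), with n-1 = 5:
  s[X,X] = ((2.6667)·(2.6667) + (-0.3333)·(-0.3333) + (-2.3333)·(-2.3333) + (2.6667)·(2.6667) + (-4.3333)·(-4.3333) + (1.6667)·(1.6667)) / 5 = 41.3333/5 = 8.2667
  s[X,Y] = ((2.6667)·(3.1667) + (-0.3333)·(4.1667) + (-2.3333)·(-2.8333) + (2.6667)·(-0.8333) + (-4.3333)·(-0.8333) + (1.6667)·(-2.8333)) / 5 = 10.3333/5 = 2.0667
  s[X,Z] = ((2.6667)·(-2.8333) + (-0.3333)·(3.1667) + (-2.3333)·(1.1667) + (2.6667)·(3.1667) + (-4.3333)·(-1.8333) + (1.6667)·(-2.8333)) / 5 = 0.3333/5 = 0.0667
  s[Y,Y] = ((3.1667)·(3.1667) + (4.1667)·(4.1667) + (-2.8333)·(-2.8333) + (-0.8333)·(-0.8333) + (-0.8333)·(-0.8333) + (-2.8333)·(-2.8333)) / 5 = 44.8333/5 = 8.9667
  s[Y,Z] = ((3.1667)·(-2.8333) + (4.1667)·(3.1667) + (-2.8333)·(1.1667) + (-0.8333)·(3.1667) + (-0.8333)·(-1.8333) + (-2.8333)·(-2.8333)) / 5 = 7.8333/5 = 1.5667
  s[Z,Z] = ((-2.8333)·(-2.8333) + (3.1667)·(3.1667) + (1.1667)·(1.1667) + (3.1667)·(3.1667) + (-1.8333)·(-1.8333) + (-2.8333)·(-2.8333)) / 5 = 40.8333/5 = 8.1667
  Sample standard deviations s_i = √(s[i,i]):
  s(X) = √(8.2667) = 2.8752
  s(Y) = √(8.9667) = 2.9944
  s(Z) = √(8.1667) = 2.8577

Step 3 — r_{ij} = s_{ij} / (s_i · s_j):
  r[X,X] = 1 (diagonal).
  r[X,Y] = 2.0667 / (2.8752 · 2.9944) = 2.0667 / 8.6096 = 0.24
  r[X,Z] = 0.0667 / (2.8752 · 2.8577) = 0.0667 / 8.2165 = 0.0081
  r[Y,Y] = 1 (diagonal).
  r[Y,Z] = 1.5667 / (2.9944 · 2.8577) = 1.5667 / 8.5573 = 0.1831
  r[Z,Z] = 1 (diagonal).

R is symmetric with unit diagonal. Assembling:

R = [[1, 0.24, 0.0081],
 [0.24, 1, 0.1831],
 [0.0081, 0.1831, 1]]


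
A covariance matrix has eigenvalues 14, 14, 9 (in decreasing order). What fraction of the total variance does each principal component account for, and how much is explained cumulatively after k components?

Step 1 — total variance = trace(Sigma) = Σ λ_i = 14 + 14 + 9 = 37.

Step 2 — fraction explained by component i = λ_i / Σ λ:
  PC1: 14/37 = 0.3784
  PC2: 14/37 = 0.3784
  PC3: 9/37 = 0.2432

Step 3 — cumulative fraction after k components = (λ_1 + ... + λ_k) / Σ λ:
  k = 1: 14/37 = 0.3784
  k = 2: (14 + 14)/37 = 28/37 = 0.7568
  k = 3: (14 + 14 + 9)/37 = 37/37 = 1

Summary (fraction, with percent):

explained: PC1 0.3784 (37.84%), PC2 0.3784 (37.84%), PC3 0.2432 (24.32%);  cumulative: 0.3784, 0.7568, 1


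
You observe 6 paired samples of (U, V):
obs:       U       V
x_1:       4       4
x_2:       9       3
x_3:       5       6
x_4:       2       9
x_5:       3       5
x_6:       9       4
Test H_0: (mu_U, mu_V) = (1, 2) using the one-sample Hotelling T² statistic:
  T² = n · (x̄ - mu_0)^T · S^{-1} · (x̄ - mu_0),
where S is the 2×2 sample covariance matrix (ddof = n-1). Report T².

Step 1 — sample mean vector:
  mean(U) = (4 + 9 + 5 + 2 + 3 + 9) / 6 = 32/6 = 5.3333
  mean(V) = (4 + 3 + 6 + 9 + 5 + 4) / 6 = 31/6 = 5.1667
  x̄ = (5.3333, 5.1667),  deviation x̄ - mu_0 = (5.3333, 5.1667) - (1, 2) = (4.3333, 3.1667).

Step 2 — sample covariance matrix, S[i,j] = (1/(n-1)) · Σ_k (x_{k,i} - mean_i) · (x_{k,j} - mean_j), divisor n-1 = 5:
  S[U,U] = ((-1.3333)·(-1.3333) + (3.6667)·(3.6667) + (-0.3333)·(-0.3333) + (-3.3333)·(-3.3333) + (-2.3333)·(-2.3333) + (3.6667)·(3.6667)) / 5 = 45.3333/5 = 9.0667
  S[U,V] = ((-1.3333)·(-1.1667) + (3.6667)·(-2.1667) + (-0.3333)·(0.8333) + (-3.3333)·(3.8333) + (-2.3333)·(-0.1667) + (3.6667)·(-1.1667)) / 5 = -23.3333/5 = -4.6667
  S[V,V] = ((-1.1667)·(-1.1667) + (-2.1667)·(-2.1667) + (0.8333)·(0.8333) + (3.8333)·(3.8333) + (-0.1667)·(-0.1667) + (-1.1667)·(-1.1667)) / 5 = 22.8333/5 = 4.5667
  S = [[9.0667, -4.6667],
 [-4.6667, 4.5667]].

Step 3 — invert S. det(S) = 9.0667·4.5667 - (-4.6667)² = 19.6267.
  S^{-1} = (1/det) · [[d, -b], [-b, a]] = [[0.2327, 0.2378],
 [0.2378, 0.462]].

Step 4 — quadratic form (x̄ - mu_0)^T · S^{-1} · (x̄ - mu_0):
  S^{-1} · (x̄ - mu_0) = (1.7612, 2.4932),
  (x̄ - mu_0)^T · [...] = (4.3333)·(1.7612) + (3.1667)·(2.4932) = 15.5271.

Step 5 — scale by n: T² = 6 · 15.5271 = 93.1624.

T² ≈ 93.1624


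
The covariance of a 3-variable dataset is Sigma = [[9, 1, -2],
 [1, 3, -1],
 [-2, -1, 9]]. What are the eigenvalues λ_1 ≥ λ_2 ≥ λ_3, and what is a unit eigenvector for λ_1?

Step 1 — characteristic polynomial p(λ) = det(λI - Sigma) = λ³ - tr·λ² + c_1·λ - det, where tr = trace, c_1 = sum of the principal 2×2 minors, det = det(Sigma):
  tr = 9 + 3 + 9 = 21,
  c_1 = (9·3 - (1)²) + (9·9 - (-2)²) + (3·9 - (-1)²) = 26 + 77 + 26 = 129,
  det = 9·(3·9 - (-1)²) - (1)·((1)·9 - (-1)·(-2)) + (-2)·((1)·(-1) - 3·(-2)) = 9·(26) - (1)·(7) + (-2)·(5) = 217.
  So p(λ) = λ³ - 21λ² + 129λ - 217.
Step 2 — look for an integer root (rational root theorem: any rational root is an integer divisor of 217). Testing λ = 7:
  p(7) = 343 - 1029 + 903 - 217 = 0  ✓
  Dividing out (λ - 7): p(λ) = (λ - 7)(λ² - 14λ + 31).
Step 3 — remaining eigenvalues from the quadratic λ² - 14λ + 31 = 0:
  Δ = 14² - 4·31 = 196 - 124 = 72,  λ = (14 ± √72)/2 = (14 ± 8.4853)/2 ≈ 11.2426 or 2.7574.
  Sorted: λ_1 = 11.2426,  λ_2 = 7,  λ_3 = 2.7574  (check: sum = 21 = tr ✓).

Step 4 — unit eigenvector for λ_1 ≈ 11.2426: v spans the null space of (Sigma - λ_1 I), whose rows are
  r_1 = (-2.2426, 1, -2),  r_2 = (1, -8.2426, -1),  r_3 = (-2, -1, -2.2426).
  v is orthogonal to every row, so take v ∝ r_1 × r_2 = ((1)·(-1) - (-2)·(-8.2426), (-2)·(1) - (-2.2426)·(-1), (-2.2426)·(-8.2426) - (1)·(1)) ≈ (-17.4853, -4.2426, 17.4853).
  Rescale (multiply by -1 so the first nonzero entry is positive): u = (17.4853, 4.2426, -17.4853).
  ||u|| = √((17.4853)² + (4.2426)² + (-17.4853)²) = √(629.4701) ≈ 25.0892,  v_1 = u/||u|| ≈ (0.6969, 0.1691, -0.6969) (||v_1|| = 1).

λ_1 = 11.2426,  λ_2 = 7,  λ_3 = 2.7574;  v_1 ≈ (0.6969, 0.1691, -0.6969)


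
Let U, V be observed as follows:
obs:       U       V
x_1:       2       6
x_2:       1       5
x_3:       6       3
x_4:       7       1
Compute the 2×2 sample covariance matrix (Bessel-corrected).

Step 1 — column means:
  mean(U) = (2 + 1 + 6 + 7) / 4 = 16/4 = 4
  mean(V) = (6 + 5 + 3 + 1) / 4 = 15/4 = 3.75

Step 2 — sample covariance S[i,j] = (1/(n-1)) · Σ_k (x_{k,i} - mean_i) · (x_{k,j} - mean_j), with n-1 = 3.
  S[U,U] = ((-2)·(-2) + (-3)·(-3) + (2)·(2) + (3)·(3)) / 3 = 26/3 = 8.6667
  S[U,V] = ((-2)·(2.25) + (-3)·(1.25) + (2)·(-0.75) + (3)·(-2.75)) / 3 = -18/3 = -6
  S[V,V] = ((2.25)·(2.25) + (1.25)·(1.25) + (-0.75)·(-0.75) + (-2.75)·(-2.75)) / 3 = 14.75/3 = 4.9167

S is symmetric (S[j,i] = S[i,j]). Assembling:

S = [[8.6667, -6],
 [-6, 4.9167]]


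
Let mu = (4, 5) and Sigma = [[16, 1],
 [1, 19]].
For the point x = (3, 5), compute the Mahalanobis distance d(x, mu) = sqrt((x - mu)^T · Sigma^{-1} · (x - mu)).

Step 1 — centre the observation: (x - mu) = (-1, 0).

Step 2 — invert Sigma. det(Sigma) = 16·19 - (1)² = 303.
  Sigma^{-1} = (1/det) · [[d, -b], [-b, a]] = [[0.0627, -0.0033],
 [-0.0033, 0.0528]].

Step 3 — form the quadratic (x - mu)^T · Sigma^{-1} · (x - mu):
  Sigma^{-1} · (x - mu) = (-0.0627, 0.0033).
  (x - mu)^T · [Sigma^{-1} · (x - mu)] = (-1)·(-0.0627) + (0)·(0.0033) = 0.0627.

Step 4 — take square root: d = √(0.0627) ≈ 0.2504.

d(x, mu) = √(0.0627) ≈ 0.2504


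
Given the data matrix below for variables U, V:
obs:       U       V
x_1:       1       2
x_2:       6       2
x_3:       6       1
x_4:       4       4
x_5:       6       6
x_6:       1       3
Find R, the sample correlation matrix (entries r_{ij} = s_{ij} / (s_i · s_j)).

Step 1 — column means:
  mean(U) = (1 + 6 + 6 + 4 + 6 + 1) / 6 = 24/6 = 4
  mean(V) = (2 + 2 + 1 + 4 + 6 + 3) / 6 = 18/6 = 3

Step 2 — sample variances and covariances s[i,j] = (1/(n-1)) · Σ_k (x_{k,i} - mean_i) · (x_{k,j} - mean_j), with n-1 = 5:
  s[U,U] = ((-3)·(-3) + (2)·(2) + (2)·(2) + (0)·(0) + (2)·(2) + (-3)·(-3)) / 5 = 30/5 = 6
  s[U,V] = ((-3)·(-1) + (2)·(-1) + (2)·(-2) + (0)·(1) + (2)·(3) + (-3)·(0)) / 5 = 3/5 = 0.6
  s[V,V] = ((-1)·(-1) + (-1)·(-1) + (-2)·(-2) + (1)·(1) + (3)·(3) + (0)·(0)) / 5 = 16/5 = 3.2
  Sample standard deviations s_i = √(s[i,i]):
  s(U) = √(6) = 2.4495
  s(V) = √(3.2) = 1.7889

Step 3 — r_{ij} = s_{ij} / (s_i · s_j):
  r[U,U] = 1 (diagonal).
  r[U,V] = 0.6 / (2.4495 · 1.7889) = 0.6 / 4.3818 = 0.1369
  r[V,V] = 1 (diagonal).

R is symmetric with unit diagonal. Assembling:

R = [[1, 0.1369],
 [0.1369, 1]]


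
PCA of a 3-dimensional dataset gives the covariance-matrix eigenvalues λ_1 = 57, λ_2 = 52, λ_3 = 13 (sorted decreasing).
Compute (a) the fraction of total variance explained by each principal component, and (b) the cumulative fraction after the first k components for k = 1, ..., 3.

Step 1 — total variance = trace(Sigma) = Σ λ_i = 57 + 52 + 13 = 122.

Step 2 — fraction explained by component i = λ_i / Σ λ:
  PC1: 57/122 = 0.4672
  PC2: 52/122 = 0.4262
  PC3: 13/122 = 0.1066

Step 3 — cumulative fraction after k components = (λ_1 + ... + λ_k) / Σ λ:
  k = 1: 57/122 = 0.4672
  k = 2: (57 + 52)/122 = 109/122 = 0.8934
  k = 3: (57 + 52 + 13)/122 = 122/122 = 1

Summary (fraction, with percent):

explained: PC1 0.4672 (46.72%), PC2 0.4262 (42.62%), PC3 0.1066 (10.66%);  cumulative: 0.4672, 0.8934, 1


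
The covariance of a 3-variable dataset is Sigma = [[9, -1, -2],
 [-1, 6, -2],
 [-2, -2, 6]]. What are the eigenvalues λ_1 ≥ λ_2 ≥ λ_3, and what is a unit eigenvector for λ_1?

Step 1 — characteristic polynomial p(λ) = det(λI - Sigma) = λ³ - tr·λ² + c_1·λ - det, where tr = trace, c_1 = sum of the principal 2×2 minors, det = det(Sigma):
  tr = 9 + 6 + 6 = 21,
  c_1 = (9·6 - (-1)²) + (9·6 - (-2)²) + (6·6 - (-2)²) = 53 + 50 + 32 = 135,
  det = 9·(6·6 - (-2)²) - (-1)·((-1)·6 - (-2)·(-2)) + (-2)·((-1)·(-2) - 6·(-2)) = 9·(32) - (-1)·(-10) + (-2)·(14) = 250.
  So p(λ) = λ³ - 21λ² + 135λ - 250.
Step 2 — look for an integer root (rational root theorem: any rational root is an integer divisor of 250). Testing λ = 10:
  p(10) = 1000 - 2100 + 1350 - 250 = 0  ✓
  Dividing out (λ - 10): p(λ) = (λ - 10)(λ² - 11λ + 25).
Step 3 — remaining eigenvalues from the quadratic λ² - 11λ + 25 = 0:
  Δ = 11² - 4·25 = 121 - 100 = 21,  λ = (11 ± √21)/2 = (11 ± 4.5826)/2 ≈ 7.7913 or 3.2087.
  Sorted: λ_1 = 10,  λ_2 = 7.7913,  λ_3 = 3.2087  (check: sum = 21 = tr ✓).

Step 4 — unit eigenvector for λ_1 = 10: v spans the null space of (Sigma - λ_1 I), whose rows are
  r_1 = (-1, -1, -2),  r_2 = (-1, -4, -2),  r_3 = (-2, -2, -4).
  v is orthogonal to every row, so take v ∝ r_1 × r_2 = ((-1)·(-2) - (-2)·(-4), (-2)·(-1) - (-1)·(-2), (-1)·(-4) - (-1)·(-1)) = (-6, 0, 3).
  Rescale (divide by 3; multiply by -1 so the first nonzero entry is positive): u = (2, 0, -1).
  ||u|| = √((2)² + (0)² + (-1)²) = √(5) ≈ 2.2361,  v_1 = u/||u|| ≈ (0.8944, 0, -0.4472) (||v_1|| = 1).

λ_1 = 10,  λ_2 = 7.7913,  λ_3 = 3.2087;  v_1 ≈ (0.8944, 0, -0.4472)


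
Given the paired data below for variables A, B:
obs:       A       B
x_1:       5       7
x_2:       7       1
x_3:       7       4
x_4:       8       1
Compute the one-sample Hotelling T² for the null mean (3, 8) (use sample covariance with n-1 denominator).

Step 1 — sample mean vector:
  mean(A) = (5 + 7 + 7 + 8) / 4 = 27/4 = 6.75
  mean(B) = (7 + 1 + 4 + 1) / 4 = 13/4 = 3.25
  x̄ = (6.75, 3.25),  deviation x̄ - mu_0 = (6.75, 3.25) - (3, 8) = (3.75, -4.75).

Step 2 — sample covariance matrix, S[i,j] = (1/(n-1)) · Σ_k (x_{k,i} - mean_i) · (x_{k,j} - mean_j), divisor n-1 = 3:
  S[A,A] = ((-1.75)·(-1.75) + (0.25)·(0.25) + (0.25)·(0.25) + (1.25)·(1.25)) / 3 = 4.75/3 = 1.5833
  S[A,B] = ((-1.75)·(3.75) + (0.25)·(-2.25) + (0.25)·(0.75) + (1.25)·(-2.25)) / 3 = -9.75/3 = -3.25
  S[B,B] = ((3.75)·(3.75) + (-2.25)·(-2.25) + (0.75)·(0.75) + (-2.25)·(-2.25)) / 3 = 24.75/3 = 8.25
  S = [[1.5833, -3.25],
 [-3.25, 8.25]].

Step 3 — invert S. det(S) = 1.5833·8.25 - (-3.25)² = 2.5.
  S^{-1} = (1/det) · [[d, -b], [-b, a]] = [[3.3, 1.3],
 [1.3, 0.6333]].

Step 4 — quadratic form (x̄ - mu_0)^T · S^{-1} · (x̄ - mu_0):
  S^{-1} · (x̄ - mu_0) = (6.2, 1.8667),
  (x̄ - mu_0)^T · [...] = (3.75)·(6.2) + (-4.75)·(1.8667) = 14.3833.

Step 5 — scale by n: T² = 4 · 14.3833 = 57.5333.

T² ≈ 57.5333


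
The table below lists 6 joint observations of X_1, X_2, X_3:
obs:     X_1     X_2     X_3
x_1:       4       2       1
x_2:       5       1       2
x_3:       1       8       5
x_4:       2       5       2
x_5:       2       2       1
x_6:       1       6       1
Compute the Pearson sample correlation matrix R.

Step 1 — column means:
  mean(X_1) = (4 + 5 + 1 + 2 + 2 + 1) / 6 = 15/6 = 2.5
  mean(X_2) = (2 + 1 + 8 + 5 + 2 + 6) / 6 = 24/6 = 4
  mean(X_3) = (1 + 2 + 5 + 2 + 1 + 1) / 6 = 12/6 = 2

Step 2 — sample variances and covariances s[i,j] = (1/(n-1)) · Σ_k (x_{k,i} - mean_i) · (x_{k,j} - mean_j), with n-1 = 5:
  s[X_1,X_1] = ((1.5)·(1.5) + (2.5)·(2.5) + (-1.5)·(-1.5) + (-0.5)·(-0.5) + (-0.5)·(-0.5) + (-1.5)·(-1.5)) / 5 = 13.5/5 = 2.7
  s[X_1,X_2] = ((1.5)·(-2) + (2.5)·(-3) + (-1.5)·(4) + (-0.5)·(1) + (-0.5)·(-2) + (-1.5)·(2)) / 5 = -19/5 = -3.8
  s[X_1,X_3] = ((1.5)·(-1) + (2.5)·(0) + (-1.5)·(3) + (-0.5)·(0) + (-0.5)·(-1) + (-1.5)·(-1)) / 5 = -4/5 = -0.8
  s[X_2,X_2] = ((-2)·(-2) + (-3)·(-3) + (4)·(4) + (1)·(1) + (-2)·(-2) + (2)·(2)) / 5 = 38/5 = 7.6
  s[X_2,X_3] = ((-2)·(-1) + (-3)·(0) + (4)·(3) + (1)·(0) + (-2)·(-1) + (2)·(-1)) / 5 = 14/5 = 2.8
  s[X_3,X_3] = ((-1)·(-1) + (0)·(0) + (3)·(3) + (0)·(0) + (-1)·(-1) + (-1)·(-1)) / 5 = 12/5 = 2.4
  Sample standard deviations s_i = √(s[i,i]):
  s(X_1) = √(2.7) = 1.6432
  s(X_2) = √(7.6) = 2.7568
  s(X_3) = √(2.4) = 1.5492

Step 3 — r_{ij} = s_{ij} / (s_i · s_j):
  r[X_1,X_1] = 1 (diagonal).
  r[X_1,X_2] = -3.8 / (1.6432 · 2.7568) = -3.8 / 4.5299 = -0.8389
  r[X_1,X_3] = -0.8 / (1.6432 · 1.5492) = -0.8 / 2.5456 = -0.3143
  r[X_2,X_2] = 1 (diagonal).
  r[X_2,X_3] = 2.8 / (2.7568 · 1.5492) = 2.8 / 4.2708 = 0.6556
  r[X_3,X_3] = 1 (diagonal).

R is symmetric with unit diagonal. Assembling:

R = [[1, -0.8389, -0.3143],
 [-0.8389, 1, 0.6556],
 [-0.3143, 0.6556, 1]]


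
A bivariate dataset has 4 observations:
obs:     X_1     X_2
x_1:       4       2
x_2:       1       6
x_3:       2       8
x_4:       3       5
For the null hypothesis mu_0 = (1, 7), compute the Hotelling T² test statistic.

Step 1 — sample mean vector:
  mean(X_1) = (4 + 1 + 2 + 3) / 4 = 10/4 = 2.5
  mean(X_2) = (2 + 6 + 8 + 5) / 4 = 21/4 = 5.25
  x̄ = (2.5, 5.25),  deviation x̄ - mu_0 = (2.5, 5.25) - (1, 7) = (1.5, -1.75).

Step 2 — sample covariance matrix, S[i,j] = (1/(n-1)) · Σ_k (x_{k,i} - mean_i) · (x_{k,j} - mean_j), divisor n-1 = 3:
  S[X_1,X_1] = ((1.5)·(1.5) + (-1.5)·(-1.5) + (-0.5)·(-0.5) + (0.5)·(0.5)) / 3 = 5/3 = 1.6667
  S[X_1,X_2] = ((1.5)·(-3.25) + (-1.5)·(0.75) + (-0.5)·(2.75) + (0.5)·(-0.25)) / 3 = -7.5/3 = -2.5
  S[X_2,X_2] = ((-3.25)·(-3.25) + (0.75)·(0.75) + (2.75)·(2.75) + (-0.25)·(-0.25)) / 3 = 18.75/3 = 6.25
  S = [[1.6667, -2.5],
 [-2.5, 6.25]].

Step 3 — invert S. det(S) = 1.6667·6.25 - (-2.5)² = 4.1667.
  S^{-1} = (1/det) · [[d, -b], [-b, a]] = [[1.5, 0.6],
 [0.6, 0.4]].

Step 4 — quadratic form (x̄ - mu_0)^T · S^{-1} · (x̄ - mu_0):
  S^{-1} · (x̄ - mu_0) = (1.2, 0.2),
  (x̄ - mu_0)^T · [...] = (1.5)·(1.2) + (-1.75)·(0.2) = 1.45.

Step 5 — scale by n: T² = 4 · 1.45 = 5.8.

T² ≈ 5.8


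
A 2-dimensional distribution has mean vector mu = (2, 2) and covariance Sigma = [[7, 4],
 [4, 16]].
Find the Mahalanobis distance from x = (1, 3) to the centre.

Step 1 — centre the observation: (x - mu) = (-1, 1).

Step 2 — invert Sigma. det(Sigma) = 7·16 - (4)² = 96.
  Sigma^{-1} = (1/det) · [[d, -b], [-b, a]] = [[0.1667, -0.0417],
 [-0.0417, 0.0729]].

Step 3 — form the quadratic (x - mu)^T · Sigma^{-1} · (x - mu):
  Sigma^{-1} · (x - mu) = (-0.2083, 0.1146).
  (x - mu)^T · [Sigma^{-1} · (x - mu)] = (-1)·(-0.2083) + (1)·(0.1146) = 0.3229.

Step 4 — take square root: d = √(0.3229) ≈ 0.5683.

d(x, mu) = √(0.3229) ≈ 0.5683


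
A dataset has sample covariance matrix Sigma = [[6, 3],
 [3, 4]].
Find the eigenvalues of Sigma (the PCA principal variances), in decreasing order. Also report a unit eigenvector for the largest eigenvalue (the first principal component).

Step 1 — characteristic polynomial of 2×2 Sigma:
  det(Sigma - λI) = λ² - trace · λ + det = 0.
  trace = 6 + 4 = 10, det = 6·4 - (3)² = 15.
Step 2 — discriminant:
  Δ = trace² - 4·det = 100 - 60 = 40.
Step 3 — eigenvalues:
  λ = (trace ± √Δ)/2 = (10 ± 6.3246)/2,
  λ_1 = 8.1623,  λ_2 = 1.8377.

Step 4 — unit eigenvector for λ_1: solve (Sigma - λ_1 I)v = 0. First row:
  (6 - 8.1623)·v_x + (3)·v_y = 0, i.e. (-2.1623)·v_x + (3)·v_y = 0,
  so v ∝ (b, λ_1 - a) = (3, 2.1623) = u.
  ||u|| = √((3)² + (2.1623)²) = √(13.6754) ≈ 3.698,
  v_1 = u/||u|| ≈ (0.8112, 0.5847) (||v_1|| = 1).

λ_1 = 8.1623,  λ_2 = 1.8377;  v_1 ≈ (0.8112, 0.5847)


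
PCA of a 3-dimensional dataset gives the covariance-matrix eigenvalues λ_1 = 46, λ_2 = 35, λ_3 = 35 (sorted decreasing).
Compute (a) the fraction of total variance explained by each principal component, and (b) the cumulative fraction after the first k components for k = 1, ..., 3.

Step 1 — total variance = trace(Sigma) = Σ λ_i = 46 + 35 + 35 = 116.

Step 2 — fraction explained by component i = λ_i / Σ λ:
  PC1: 46/116 = 0.3966
  PC2: 35/116 = 0.3017
  PC3: 35/116 = 0.3017

Step 3 — cumulative fraction after k components = (λ_1 + ... + λ_k) / Σ λ:
  k = 1: 46/116 = 0.3966
  k = 2: (46 + 35)/116 = 81/116 = 0.6983
  k = 3: (46 + 35 + 35)/116 = 116/116 = 1

Summary (fraction, with percent):

explained: PC1 0.3966 (39.66%), PC2 0.3017 (30.17%), PC3 0.3017 (30.17%);  cumulative: 0.3966, 0.6983, 1


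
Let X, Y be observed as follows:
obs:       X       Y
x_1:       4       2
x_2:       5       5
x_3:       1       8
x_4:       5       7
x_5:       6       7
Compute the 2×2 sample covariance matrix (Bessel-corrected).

Step 1 — column means:
  mean(X) = (4 + 5 + 1 + 5 + 6) / 5 = 21/5 = 4.2
  mean(Y) = (2 + 5 + 8 + 7 + 7) / 5 = 29/5 = 5.8

Step 2 — sample covariance S[i,j] = (1/(n-1)) · Σ_k (x_{k,i} - mean_i) · (x_{k,j} - mean_j), with n-1 = 4.
  S[X,X] = ((-0.2)·(-0.2) + (0.8)·(0.8) + (-3.2)·(-3.2) + (0.8)·(0.8) + (1.8)·(1.8)) / 4 = 14.8/4 = 3.7
  S[X,Y] = ((-0.2)·(-3.8) + (0.8)·(-0.8) + (-3.2)·(2.2) + (0.8)·(1.2) + (1.8)·(1.2)) / 4 = -3.8/4 = -0.95
  S[Y,Y] = ((-3.8)·(-3.8) + (-0.8)·(-0.8) + (2.2)·(2.2) + (1.2)·(1.2) + (1.2)·(1.2)) / 4 = 22.8/4 = 5.7

S is symmetric (S[j,i] = S[i,j]). Assembling:

S = [[3.7, -0.95],
 [-0.95, 5.7]]


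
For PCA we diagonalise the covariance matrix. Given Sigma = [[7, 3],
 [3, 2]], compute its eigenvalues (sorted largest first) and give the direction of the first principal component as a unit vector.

Step 1 — characteristic polynomial of 2×2 Sigma:
  det(Sigma - λI) = λ² - trace · λ + det = 0.
  trace = 7 + 2 = 9, det = 7·2 - (3)² = 5.
Step 2 — discriminant:
  Δ = trace² - 4·det = 81 - 20 = 61.
Step 3 — eigenvalues:
  λ = (trace ± √Δ)/2 = (9 ± 7.8102)/2,
  λ_1 = 8.4051,  λ_2 = 0.5949.

Step 4 — unit eigenvector for λ_1: solve (Sigma - λ_1 I)v = 0. First row:
  (7 - 8.4051)·v_x + (3)·v_y = 0, i.e. (-1.4051)·v_x + (3)·v_y = 0,
  so v ∝ (b, λ_1 - a) = (3, 1.4051) = u.
  ||u|| = √((3)² + (1.4051)²) = √(10.9744) ≈ 3.3128,
  v_1 = u/||u|| ≈ (0.9056, 0.4242) (||v_1|| = 1).

λ_1 = 8.4051,  λ_2 = 0.5949;  v_1 ≈ (0.9056, 0.4242)


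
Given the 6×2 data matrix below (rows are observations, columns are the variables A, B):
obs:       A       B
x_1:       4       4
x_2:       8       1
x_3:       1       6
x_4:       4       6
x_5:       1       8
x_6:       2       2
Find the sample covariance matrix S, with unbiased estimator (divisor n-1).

Step 1 — column means:
  mean(A) = (4 + 8 + 1 + 4 + 1 + 2) / 6 = 20/6 = 3.3333
  mean(B) = (4 + 1 + 6 + 6 + 8 + 2) / 6 = 27/6 = 4.5

Step 2 — sample covariance S[i,j] = (1/(n-1)) · Σ_k (x_{k,i} - mean_i) · (x_{k,j} - mean_j), with n-1 = 5.
  S[A,A] = ((0.6667)·(0.6667) + (4.6667)·(4.6667) + (-2.3333)·(-2.3333) + (0.6667)·(0.6667) + (-2.3333)·(-2.3333) + (-1.3333)·(-1.3333)) / 5 = 35.3333/5 = 7.0667
  S[A,B] = ((0.6667)·(-0.5) + (4.6667)·(-3.5) + (-2.3333)·(1.5) + (0.6667)·(1.5) + (-2.3333)·(3.5) + (-1.3333)·(-2.5)) / 5 = -24/5 = -4.8
  S[B,B] = ((-0.5)·(-0.5) + (-3.5)·(-3.5) + (1.5)·(1.5) + (1.5)·(1.5) + (3.5)·(3.5) + (-2.5)·(-2.5)) / 5 = 35.5/5 = 7.1

S is symmetric (S[j,i] = S[i,j]). Assembling:

S = [[7.0667, -4.8],
 [-4.8, 7.1]]


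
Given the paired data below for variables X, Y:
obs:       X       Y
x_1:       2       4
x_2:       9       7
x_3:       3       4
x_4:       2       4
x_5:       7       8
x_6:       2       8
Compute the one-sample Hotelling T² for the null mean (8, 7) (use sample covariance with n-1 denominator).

Step 1 — sample mean vector:
  mean(X) = (2 + 9 + 3 + 2 + 7 + 2) / 6 = 25/6 = 4.1667
  mean(Y) = (4 + 7 + 4 + 4 + 8 + 8) / 6 = 35/6 = 5.8333
  x̄ = (4.1667, 5.8333),  deviation x̄ - mu_0 = (4.1667, 5.8333) - (8, 7) = (-3.8333, -1.1667).

Step 2 — sample covariance matrix, S[i,j] = (1/(n-1)) · Σ_k (x_{k,i} - mean_i) · (x_{k,j} - mean_j), divisor n-1 = 5:
  S[X,X] = ((-2.1667)·(-2.1667) + (4.8333)·(4.8333) + (-1.1667)·(-1.1667) + (-2.1667)·(-2.1667) + (2.8333)·(2.8333) + (-2.1667)·(-2.1667)) / 5 = 46.8333/5 = 9.3667
  S[X,Y] = ((-2.1667)·(-1.8333) + (4.8333)·(1.1667) + (-1.1667)·(-1.8333) + (-2.1667)·(-1.8333) + (2.8333)·(2.1667) + (-2.1667)·(2.1667)) / 5 = 17.1667/5 = 3.4333
  S[Y,Y] = ((-1.8333)·(-1.8333) + (1.1667)·(1.1667) + (-1.8333)·(-1.8333) + (-1.8333)·(-1.8333) + (2.1667)·(2.1667) + (2.1667)·(2.1667)) / 5 = 20.8333/5 = 4.1667
  S = [[9.3667, 3.4333],
 [3.4333, 4.1667]].

Step 3 — invert S. det(S) = 9.3667·4.1667 - (3.4333)² = 27.24.
  S^{-1} = (1/det) · [[d, -b], [-b, a]] = [[0.153, -0.126],
 [-0.126, 0.3439]].

Step 4 — quadratic form (x̄ - mu_0)^T · S^{-1} · (x̄ - mu_0):
  S^{-1} · (x̄ - mu_0) = (-0.4393, 0.082),
  (x̄ - mu_0)^T · [...] = (-3.8333)·(-0.4393) + (-1.1667)·(0.082) = 1.5884.

Step 5 — scale by n: T² = 6 · 1.5884 = 9.5301.

T² ≈ 9.5301


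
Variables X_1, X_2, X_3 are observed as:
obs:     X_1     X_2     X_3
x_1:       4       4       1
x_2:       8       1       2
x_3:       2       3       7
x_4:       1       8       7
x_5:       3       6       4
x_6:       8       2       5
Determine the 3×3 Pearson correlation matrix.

Step 1 — column means:
  mean(X_1) = (4 + 8 + 2 + 1 + 3 + 8) / 6 = 26/6 = 4.3333
  mean(X_2) = (4 + 1 + 3 + 8 + 6 + 2) / 6 = 24/6 = 4
  mean(X_3) = (1 + 2 + 7 + 7 + 4 + 5) / 6 = 26/6 = 4.3333

Step 2 — sample variances and covariances s[i,j] = (1/(n-1)) · Σ_k (x_{k,i} - mean_i) · (x_{k,j} - mean_j), with n-1 = 5:
  s[X_1,X_1] = ((-0.3333)·(-0.3333) + (3.6667)·(3.6667) + (-2.3333)·(-2.3333) + (-3.3333)·(-3.3333) + (-1.3333)·(-1.3333) + (3.6667)·(3.6667)) / 5 = 45.3333/5 = 9.0667
  s[X_1,X_2] = ((-0.3333)·(0) + (3.6667)·(-3) + (-2.3333)·(-1) + (-3.3333)·(4) + (-1.3333)·(2) + (3.6667)·(-2)) / 5 = -32/5 = -6.4
  s[X_1,X_3] = ((-0.3333)·(-3.3333) + (3.6667)·(-2.3333) + (-2.3333)·(2.6667) + (-3.3333)·(2.6667) + (-1.3333)·(-0.3333) + (3.6667)·(0.6667)) / 5 = -19.6667/5 = -3.9333
  s[X_2,X_2] = ((0)·(0) + (-3)·(-3) + (-1)·(-1) + (4)·(4) + (2)·(2) + (-2)·(-2)) / 5 = 34/5 = 6.8
  s[X_2,X_3] = ((0)·(-3.3333) + (-3)·(-2.3333) + (-1)·(2.6667) + (4)·(2.6667) + (2)·(-0.3333) + (-2)·(0.6667)) / 5 = 13/5 = 2.6
  s[X_3,X_3] = ((-3.3333)·(-3.3333) + (-2.3333)·(-2.3333) + (2.6667)·(2.6667) + (2.6667)·(2.6667) + (-0.3333)·(-0.3333) + (0.6667)·(0.6667)) / 5 = 31.3333/5 = 6.2667
  Sample standard deviations s_i = √(s[i,i]):
  s(X_1) = √(9.0667) = 3.0111
  s(X_2) = √(6.8) = 2.6077
  s(X_3) = √(6.2667) = 2.5033

Step 3 — r_{ij} = s_{ij} / (s_i · s_j):
  r[X_1,X_1] = 1 (diagonal).
  r[X_1,X_2] = -6.4 / (3.0111 · 2.6077) = -6.4 / 7.852 = -0.8151
  r[X_1,X_3] = -3.9333 / (3.0111 · 2.5033) = -3.9333 / 7.5378 = -0.5218
  r[X_2,X_2] = 1 (diagonal).
  r[X_2,X_3] = 2.6 / (2.6077 · 2.5033) = 2.6 / 6.5279 = 0.3983
  r[X_3,X_3] = 1 (diagonal).

R is symmetric with unit diagonal. Assembling:

R = [[1, -0.8151, -0.5218],
 [-0.8151, 1, 0.3983],
 [-0.5218, 0.3983, 1]]


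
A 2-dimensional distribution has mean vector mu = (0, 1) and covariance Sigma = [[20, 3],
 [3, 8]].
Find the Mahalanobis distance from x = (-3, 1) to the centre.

Step 1 — centre the observation: (x - mu) = (-3, 0).

Step 2 — invert Sigma. det(Sigma) = 20·8 - (3)² = 151.
  Sigma^{-1} = (1/det) · [[d, -b], [-b, a]] = [[0.053, -0.0199],
 [-0.0199, 0.1325]].

Step 3 — form the quadratic (x - mu)^T · Sigma^{-1} · (x - mu):
  Sigma^{-1} · (x - mu) = (-0.1589, 0.0596).
  (x - mu)^T · [Sigma^{-1} · (x - mu)] = (-3)·(-0.1589) + (0)·(0.0596) = 0.4768.

Step 4 — take square root: d = √(0.4768) ≈ 0.6905.

d(x, mu) = √(0.4768) ≈ 0.6905


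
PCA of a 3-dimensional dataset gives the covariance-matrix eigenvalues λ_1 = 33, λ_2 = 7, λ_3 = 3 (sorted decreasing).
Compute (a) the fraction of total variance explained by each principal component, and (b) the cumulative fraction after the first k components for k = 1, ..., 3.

Step 1 — total variance = trace(Sigma) = Σ λ_i = 33 + 7 + 3 = 43.

Step 2 — fraction explained by component i = λ_i / Σ λ:
  PC1: 33/43 = 0.7674
  PC2: 7/43 = 0.1628
  PC3: 3/43 = 0.0698

Step 3 — cumulative fraction after k components = (λ_1 + ... + λ_k) / Σ λ:
  k = 1: 33/43 = 0.7674
  k = 2: (33 + 7)/43 = 40/43 = 0.9302
  k = 3: (33 + 7 + 3)/43 = 43/43 = 1

Summary (fraction, with percent):

explained: PC1 0.7674 (76.74%), PC2 0.1628 (16.28%), PC3 0.0698 (6.98%);  cumulative: 0.7674, 0.9302, 1


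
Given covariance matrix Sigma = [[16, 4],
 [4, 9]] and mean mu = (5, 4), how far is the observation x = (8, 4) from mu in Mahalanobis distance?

Step 1 — centre the observation: (x - mu) = (3, 0).

Step 2 — invert Sigma. det(Sigma) = 16·9 - (4)² = 128.
  Sigma^{-1} = (1/det) · [[d, -b], [-b, a]] = [[0.0703, -0.0312],
 [-0.0312, 0.125]].

Step 3 — form the quadratic (x - mu)^T · Sigma^{-1} · (x - mu):
  Sigma^{-1} · (x - mu) = (0.2109, -0.0938).
  (x - mu)^T · [Sigma^{-1} · (x - mu)] = (3)·(0.2109) + (0)·(-0.0938) = 0.6328.

Step 4 — take square root: d = √(0.6328) ≈ 0.7955.

d(x, mu) = √(0.6328) ≈ 0.7955


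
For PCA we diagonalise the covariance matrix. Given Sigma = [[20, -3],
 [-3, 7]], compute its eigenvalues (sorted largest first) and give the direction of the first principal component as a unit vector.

Step 1 — characteristic polynomial of 2×2 Sigma:
  det(Sigma - λI) = λ² - trace · λ + det = 0.
  trace = 20 + 7 = 27, det = 20·7 - (-3)² = 131.
Step 2 — discriminant:
  Δ = trace² - 4·det = 729 - 524 = 205.
Step 3 — eigenvalues:
  λ = (trace ± √Δ)/2 = (27 ± 14.3178)/2,
  λ_1 = 20.6589,  λ_2 = 6.3411.

Step 4 — unit eigenvector for λ_1: solve (Sigma - λ_1 I)v = 0. First row:
  (20 - 20.6589)·v_x + (-3)·v_y = 0, i.e. (-0.6589)·v_x + (-3)·v_y = 0,
  so v ∝ (b, λ_1 - a) = (-3, 0.6589); multiply by -1 so the first entry is positive: u = (3, -0.6589).
  ||u|| = √((3)² + (-0.6589)²) = √(9.4342) ≈ 3.0715,
  v_1 = u/||u|| ≈ (0.9767, -0.2145) (||v_1|| = 1).

λ_1 = 20.6589,  λ_2 = 6.3411;  v_1 ≈ (0.9767, -0.2145)


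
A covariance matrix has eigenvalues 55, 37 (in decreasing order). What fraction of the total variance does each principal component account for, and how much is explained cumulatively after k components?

Step 1 — total variance = trace(Sigma) = Σ λ_i = 55 + 37 = 92.

Step 2 — fraction explained by component i = λ_i / Σ λ:
  PC1: 55/92 = 0.5978
  PC2: 37/92 = 0.4022

Step 3 — cumulative fraction after k components = (λ_1 + ... + λ_k) / Σ λ:
  k = 1: 55/92 = 0.5978
  k = 2: (55 + 37)/92 = 92/92 = 1

Summary (fraction, with percent):

explained: PC1 0.5978 (59.78%), PC2 0.4022 (40.22%);  cumulative: 0.5978, 1


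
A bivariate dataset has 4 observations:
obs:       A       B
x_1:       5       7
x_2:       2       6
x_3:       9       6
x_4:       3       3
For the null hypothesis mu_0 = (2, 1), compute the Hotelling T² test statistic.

Step 1 — sample mean vector:
  mean(A) = (5 + 2 + 9 + 3) / 4 = 19/4 = 4.75
  mean(B) = (7 + 6 + 6 + 3) / 4 = 22/4 = 5.5
  x̄ = (4.75, 5.5),  deviation x̄ - mu_0 = (4.75, 5.5) - (2, 1) = (2.75, 4.5).

Step 2 — sample covariance matrix, S[i,j] = (1/(n-1)) · Σ_k (x_{k,i} - mean_i) · (x_{k,j} - mean_j), divisor n-1 = 3:
  S[A,A] = ((0.25)·(0.25) + (-2.75)·(-2.75) + (4.25)·(4.25) + (-1.75)·(-1.75)) / 3 = 28.75/3 = 9.5833
  S[A,B] = ((0.25)·(1.5) + (-2.75)·(0.5) + (4.25)·(0.5) + (-1.75)·(-2.5)) / 3 = 5.5/3 = 1.8333
  S[B,B] = ((1.5)·(1.5) + (0.5)·(0.5) + (0.5)·(0.5) + (-2.5)·(-2.5)) / 3 = 9/3 = 3
  S = [[9.5833, 1.8333],
 [1.8333, 3]].

Step 3 — invert S. det(S) = 9.5833·3 - (1.8333)² = 25.3889.
  S^{-1} = (1/det) · [[d, -b], [-b, a]] = [[0.1182, -0.0722],
 [-0.0722, 0.3775]].

Step 4 — quadratic form (x̄ - mu_0)^T · S^{-1} · (x̄ - mu_0):
  S^{-1} · (x̄ - mu_0) = (0, 1.5),
  (x̄ - mu_0)^T · [...] = (2.75)·(0) + (4.5)·(1.5) = 6.75.

Step 5 — scale by n: T² = 4 · 6.75 = 27.

T² ≈ 27


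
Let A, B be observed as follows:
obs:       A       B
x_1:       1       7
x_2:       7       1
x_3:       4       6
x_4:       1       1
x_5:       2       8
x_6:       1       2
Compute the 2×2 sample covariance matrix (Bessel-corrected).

Step 1 — column means:
  mean(A) = (1 + 7 + 4 + 1 + 2 + 1) / 6 = 16/6 = 2.6667
  mean(B) = (7 + 1 + 6 + 1 + 8 + 2) / 6 = 25/6 = 4.1667

Step 2 — sample covariance S[i,j] = (1/(n-1)) · Σ_k (x_{k,i} - mean_i) · (x_{k,j} - mean_j), with n-1 = 5.
  S[A,A] = ((-1.6667)·(-1.6667) + (4.3333)·(4.3333) + (1.3333)·(1.3333) + (-1.6667)·(-1.6667) + (-0.6667)·(-0.6667) + (-1.6667)·(-1.6667)) / 5 = 29.3333/5 = 5.8667
  S[A,B] = ((-1.6667)·(2.8333) + (4.3333)·(-3.1667) + (1.3333)·(1.8333) + (-1.6667)·(-3.1667) + (-0.6667)·(3.8333) + (-1.6667)·(-2.1667)) / 5 = -9.6667/5 = -1.9333
  S[B,B] = ((2.8333)·(2.8333) + (-3.1667)·(-3.1667) + (1.8333)·(1.8333) + (-3.1667)·(-3.1667) + (3.8333)·(3.8333) + (-2.1667)·(-2.1667)) / 5 = 50.8333/5 = 10.1667

S is symmetric (S[j,i] = S[i,j]). Assembling:

S = [[5.8667, -1.9333],
 [-1.9333, 10.1667]]
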